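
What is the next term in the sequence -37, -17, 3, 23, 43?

Differences: -17 - -37 = 20
This is an arithmetic sequence with common difference d = 20.
Next term = 43 + 20 = 63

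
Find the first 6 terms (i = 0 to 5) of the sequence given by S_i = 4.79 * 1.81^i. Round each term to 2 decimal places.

This is a geometric sequence.
i=0: S_0 = 4.79 * 1.81^0 = 4.79
i=1: S_1 = 4.79 * 1.81^1 ≈ 8.67
i=2: S_2 = 4.79 * 1.81^2 ≈ 15.69
i=3: S_3 = 4.79 * 1.81^3 ≈ 28.4
i=4: S_4 = 4.79 * 1.81^4 ≈ 51.41
i=5: S_5 = 4.79 * 1.81^5 ≈ 93.05
The first 6 terms are: [4.79, 8.67, 15.69, 28.4, 51.41, 93.05]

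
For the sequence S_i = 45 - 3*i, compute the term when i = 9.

S_9 = 45 + -3*9 = 45 + -27 = 18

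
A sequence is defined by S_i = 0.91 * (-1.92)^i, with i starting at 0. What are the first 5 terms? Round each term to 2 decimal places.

This is a geometric sequence.
i=0: S_0 = 0.91 * (-1.92)^0 = 0.91
i=1: S_1 = 0.91 * (-1.92)^1 ≈ -1.75
i=2: S_2 = 0.91 * (-1.92)^2 ≈ 3.35
i=3: S_3 = 0.91 * (-1.92)^3 ≈ -6.44
i=4: S_4 = 0.91 * (-1.92)^4 ≈ 12.37
The first 5 terms are: [0.91, -1.75, 3.35, -6.44, 12.37]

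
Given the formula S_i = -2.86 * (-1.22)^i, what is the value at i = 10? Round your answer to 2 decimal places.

S_10 = -2.86 * (-1.22)^10 ≈ -2.86 * 7.3046 ≈ -20.89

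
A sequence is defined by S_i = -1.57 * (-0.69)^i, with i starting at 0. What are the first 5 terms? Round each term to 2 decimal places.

This is a geometric sequence.
i=0: S_0 = -1.57 * (-0.69)^0 = -1.57
i=1: S_1 = -1.57 * (-0.69)^1 ≈ 1.08
i=2: S_2 = -1.57 * (-0.69)^2 ≈ -0.75
i=3: S_3 = -1.57 * (-0.69)^3 ≈ 0.52
i=4: S_4 = -1.57 * (-0.69)^4 ≈ -0.36
The first 5 terms are: [-1.57, 1.08, -0.75, 0.52, -0.36]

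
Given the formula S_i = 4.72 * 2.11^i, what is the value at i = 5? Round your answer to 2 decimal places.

S_5 = 4.72 * 2.11^5 ≈ 4.72 * 41.8227 ≈ 197.4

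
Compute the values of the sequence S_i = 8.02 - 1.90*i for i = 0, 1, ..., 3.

This is an arithmetic sequence.
i=0: S_0 = 8.02 + -1.9*0 = 8.02
i=1: S_1 = 8.02 + -1.9*1 = 6.12
i=2: S_2 = 8.02 + -1.9*2 = 4.22
i=3: S_3 = 8.02 + -1.9*3 = 2.32
The first 4 terms are: [8.02, 6.12, 4.22, 2.32]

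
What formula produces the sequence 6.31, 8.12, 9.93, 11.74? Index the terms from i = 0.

Check differences: 8.12 - 6.31 = 1.81
9.93 - 8.12 = 1.81
Common difference d = 1.81.
First term a = 6.31.
Formula: S_i = 6.31 + 1.81*i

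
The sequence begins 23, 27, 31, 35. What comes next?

Differences: 27 - 23 = 4
This is an arithmetic sequence with common difference d = 4.
Next term = 35 + 4 = 39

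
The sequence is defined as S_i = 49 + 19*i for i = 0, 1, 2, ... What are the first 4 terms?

This is an arithmetic sequence.
i=0: S_0 = 49 + 19*0 = 49
i=1: S_1 = 49 + 19*1 = 68
i=2: S_2 = 49 + 19*2 = 87
i=3: S_3 = 49 + 19*3 = 106
The first 4 terms are: [49, 68, 87, 106]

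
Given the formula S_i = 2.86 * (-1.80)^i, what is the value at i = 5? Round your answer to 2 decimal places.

S_5 = 2.86 * (-1.8)^5 ≈ 2.86 * -18.8957 ≈ -54.04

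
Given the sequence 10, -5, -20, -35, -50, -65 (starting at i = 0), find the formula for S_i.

Check differences: -5 - 10 = -15
-20 - -5 = -15
Common difference d = -15.
First term a = 10.
Formula: S_i = 10 - 15*i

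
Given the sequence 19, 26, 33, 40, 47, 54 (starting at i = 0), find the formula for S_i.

Check differences: 26 - 19 = 7
33 - 26 = 7
Common difference d = 7.
First term a = 19.
Formula: S_i = 19 + 7*i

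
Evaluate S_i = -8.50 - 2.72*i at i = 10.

S_10 = -8.5 + -2.72*10 = -8.5 + -27.2 = -35.7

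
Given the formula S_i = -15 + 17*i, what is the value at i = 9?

S_9 = -15 + 17*9 = -15 + 153 = 138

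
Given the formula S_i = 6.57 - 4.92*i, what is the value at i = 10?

S_10 = 6.57 + -4.92*10 = 6.57 + -49.2 = -42.63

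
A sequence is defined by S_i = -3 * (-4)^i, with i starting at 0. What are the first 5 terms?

This is a geometric sequence.
i=0: S_0 = -3 * (-4)^0 = -3
i=1: S_1 = -3 * (-4)^1 = 12
i=2: S_2 = -3 * (-4)^2 = -48
i=3: S_3 = -3 * (-4)^3 = 192
i=4: S_4 = -3 * (-4)^4 = -768
The first 5 terms are: [-3, 12, -48, 192, -768]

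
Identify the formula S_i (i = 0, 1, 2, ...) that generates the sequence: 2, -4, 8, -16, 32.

Check ratios: -4 / 2 = -2.0
Common ratio r = -2.
First term a = 2.
Formula: S_i = 2 * (-2)^i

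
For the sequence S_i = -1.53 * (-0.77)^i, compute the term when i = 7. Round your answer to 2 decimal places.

S_7 = -1.53 * (-0.77)^7 ≈ -1.53 * -0.1605 ≈ 0.25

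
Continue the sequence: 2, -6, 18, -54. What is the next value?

Ratios: -6 / 2 = -3.0
This is a geometric sequence with common ratio r = -3.
Next term = -54 * -3 = 162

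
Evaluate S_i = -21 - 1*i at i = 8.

S_8 = -21 + -1*8 = -21 + -8 = -29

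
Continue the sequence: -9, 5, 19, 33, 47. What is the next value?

Differences: 5 - -9 = 14
This is an arithmetic sequence with common difference d = 14.
Next term = 47 + 14 = 61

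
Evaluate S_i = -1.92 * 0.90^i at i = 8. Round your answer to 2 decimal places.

S_8 = -1.92 * 0.9^8 ≈ -1.92 * 0.4305 ≈ -0.83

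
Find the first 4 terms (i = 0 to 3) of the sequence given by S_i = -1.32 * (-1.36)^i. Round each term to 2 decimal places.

This is a geometric sequence.
i=0: S_0 = -1.32 * (-1.36)^0 = -1.32
i=1: S_1 = -1.32 * (-1.36)^1 ≈ 1.8
i=2: S_2 = -1.32 * (-1.36)^2 ≈ -2.44
i=3: S_3 = -1.32 * (-1.36)^3 ≈ 3.32
The first 4 terms are: [-1.32, 1.8, -2.44, 3.32]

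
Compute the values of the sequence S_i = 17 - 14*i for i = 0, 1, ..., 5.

This is an arithmetic sequence.
i=0: S_0 = 17 + -14*0 = 17
i=1: S_1 = 17 + -14*1 = 3
i=2: S_2 = 17 + -14*2 = -11
i=3: S_3 = 17 + -14*3 = -25
i=4: S_4 = 17 + -14*4 = -39
i=5: S_5 = 17 + -14*5 = -53
The first 6 terms are: [17, 3, -11, -25, -39, -53]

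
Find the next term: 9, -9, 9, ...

Ratios: -9 / 9 = -1.0
This is a geometric sequence with common ratio r = -1.
Next term = 9 * -1 = -9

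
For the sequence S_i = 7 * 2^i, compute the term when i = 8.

S_8 = 7 * 2^8 = 7 * 256 = 1792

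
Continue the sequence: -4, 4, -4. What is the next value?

Ratios: 4 / -4 = -1.0
This is a geometric sequence with common ratio r = -1.
Next term = -4 * -1 = 4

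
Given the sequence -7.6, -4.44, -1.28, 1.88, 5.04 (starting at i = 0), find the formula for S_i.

Check differences: -4.44 - -7.6 = 3.16
-1.28 - -4.44 = 3.16
Common difference d = 3.16.
First term a = -7.6.
Formula: S_i = -7.60 + 3.16*i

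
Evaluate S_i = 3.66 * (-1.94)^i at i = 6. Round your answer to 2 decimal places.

S_6 = 3.66 * (-1.94)^6 ≈ 3.66 * 53.3102 ≈ 195.12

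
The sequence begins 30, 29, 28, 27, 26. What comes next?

Differences: 29 - 30 = -1
This is an arithmetic sequence with common difference d = -1.
Next term = 26 + -1 = 25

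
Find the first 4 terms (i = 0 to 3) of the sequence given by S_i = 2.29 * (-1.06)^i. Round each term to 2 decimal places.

This is a geometric sequence.
i=0: S_0 = 2.29 * (-1.06)^0 = 2.29
i=1: S_1 = 2.29 * (-1.06)^1 ≈ -2.43
i=2: S_2 = 2.29 * (-1.06)^2 ≈ 2.57
i=3: S_3 = 2.29 * (-1.06)^3 ≈ -2.73
The first 4 terms are: [2.29, -2.43, 2.57, -2.73]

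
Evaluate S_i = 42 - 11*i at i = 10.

S_10 = 42 + -11*10 = 42 + -110 = -68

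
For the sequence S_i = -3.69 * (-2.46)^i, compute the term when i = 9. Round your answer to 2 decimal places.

S_9 = -3.69 * (-2.46)^9 ≈ -3.69 * -3299.2556 ≈ 12174.25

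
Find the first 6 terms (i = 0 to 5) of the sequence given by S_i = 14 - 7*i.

This is an arithmetic sequence.
i=0: S_0 = 14 + -7*0 = 14
i=1: S_1 = 14 + -7*1 = 7
i=2: S_2 = 14 + -7*2 = 0
i=3: S_3 = 14 + -7*3 = -7
i=4: S_4 = 14 + -7*4 = -14
i=5: S_5 = 14 + -7*5 = -21
The first 6 terms are: [14, 7, 0, -7, -14, -21]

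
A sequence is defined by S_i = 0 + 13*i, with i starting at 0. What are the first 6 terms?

This is an arithmetic sequence.
i=0: S_0 = 0 + 13*0 = 0
i=1: S_1 = 0 + 13*1 = 13
i=2: S_2 = 0 + 13*2 = 26
i=3: S_3 = 0 + 13*3 = 39
i=4: S_4 = 0 + 13*4 = 52
i=5: S_5 = 0 + 13*5 = 65
The first 6 terms are: [0, 13, 26, 39, 52, 65]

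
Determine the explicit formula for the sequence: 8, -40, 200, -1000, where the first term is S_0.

Check ratios: -40 / 8 = -5.0
Common ratio r = -5.
First term a = 8.
Formula: S_i = 8 * (-5)^i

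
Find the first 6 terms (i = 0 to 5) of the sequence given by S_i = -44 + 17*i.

This is an arithmetic sequence.
i=0: S_0 = -44 + 17*0 = -44
i=1: S_1 = -44 + 17*1 = -27
i=2: S_2 = -44 + 17*2 = -10
i=3: S_3 = -44 + 17*3 = 7
i=4: S_4 = -44 + 17*4 = 24
i=5: S_5 = -44 + 17*5 = 41
The first 6 terms are: [-44, -27, -10, 7, 24, 41]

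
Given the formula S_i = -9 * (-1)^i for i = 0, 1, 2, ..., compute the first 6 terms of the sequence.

This is a geometric sequence.
i=0: S_0 = -9 * (-1)^0 = -9
i=1: S_1 = -9 * (-1)^1 = 9
i=2: S_2 = -9 * (-1)^2 = -9
i=3: S_3 = -9 * (-1)^3 = 9
i=4: S_4 = -9 * (-1)^4 = -9
i=5: S_5 = -9 * (-1)^5 = 9
The first 6 terms are: [-9, 9, -9, 9, -9, 9]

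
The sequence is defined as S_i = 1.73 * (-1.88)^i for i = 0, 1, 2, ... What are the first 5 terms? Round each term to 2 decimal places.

This is a geometric sequence.
i=0: S_0 = 1.73 * (-1.88)^0 = 1.73
i=1: S_1 = 1.73 * (-1.88)^1 ≈ -3.25
i=2: S_2 = 1.73 * (-1.88)^2 ≈ 6.11
i=3: S_3 = 1.73 * (-1.88)^3 ≈ -11.5
i=4: S_4 = 1.73 * (-1.88)^4 ≈ 21.61
The first 5 terms are: [1.73, -3.25, 6.11, -11.5, 21.61]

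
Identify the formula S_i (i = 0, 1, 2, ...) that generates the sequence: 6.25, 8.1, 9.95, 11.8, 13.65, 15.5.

Check differences: 8.1 - 6.25 = 1.85
9.95 - 8.1 = 1.85
Common difference d = 1.85.
First term a = 6.25.
Formula: S_i = 6.25 + 1.85*i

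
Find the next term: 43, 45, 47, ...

Differences: 45 - 43 = 2
This is an arithmetic sequence with common difference d = 2.
Next term = 47 + 2 = 49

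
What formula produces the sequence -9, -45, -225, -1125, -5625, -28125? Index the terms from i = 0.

Check ratios: -45 / -9 = 5.0
Common ratio r = 5.
First term a = -9.
Formula: S_i = -9 * 5^i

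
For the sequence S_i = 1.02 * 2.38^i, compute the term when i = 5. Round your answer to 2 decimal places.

S_5 = 1.02 * 2.38^5 ≈ 1.02 * 76.3633 ≈ 77.89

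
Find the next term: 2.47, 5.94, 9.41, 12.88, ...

Differences: 5.94 - 2.47 = 3.47
This is an arithmetic sequence with common difference d = 3.47.
Next term = 12.88 + 3.47 = 16.35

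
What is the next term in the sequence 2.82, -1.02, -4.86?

Differences: -1.02 - 2.82 = -3.84
This is an arithmetic sequence with common difference d = -3.84.
Next term = -4.86 + -3.84 = -8.7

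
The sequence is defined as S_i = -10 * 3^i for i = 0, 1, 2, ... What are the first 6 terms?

This is a geometric sequence.
i=0: S_0 = -10 * 3^0 = -10
i=1: S_1 = -10 * 3^1 = -30
i=2: S_2 = -10 * 3^2 = -90
i=3: S_3 = -10 * 3^3 = -270
i=4: S_4 = -10 * 3^4 = -810
i=5: S_5 = -10 * 3^5 = -2430
The first 6 terms are: [-10, -30, -90, -270, -810, -2430]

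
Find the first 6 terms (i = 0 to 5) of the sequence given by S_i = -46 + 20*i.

This is an arithmetic sequence.
i=0: S_0 = -46 + 20*0 = -46
i=1: S_1 = -46 + 20*1 = -26
i=2: S_2 = -46 + 20*2 = -6
i=3: S_3 = -46 + 20*3 = 14
i=4: S_4 = -46 + 20*4 = 34
i=5: S_5 = -46 + 20*5 = 54
The first 6 terms are: [-46, -26, -6, 14, 34, 54]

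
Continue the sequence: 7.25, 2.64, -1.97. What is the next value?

Differences: 2.64 - 7.25 = -4.61
This is an arithmetic sequence with common difference d = -4.61.
Next term = -1.97 + -4.61 = -6.58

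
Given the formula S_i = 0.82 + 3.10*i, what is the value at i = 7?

S_7 = 0.82 + 3.1*7 = 0.82 + 21.7 = 22.52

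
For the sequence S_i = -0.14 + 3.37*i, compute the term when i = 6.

S_6 = -0.14 + 3.37*6 = -0.14 + 20.22 = 20.08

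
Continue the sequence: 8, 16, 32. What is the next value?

Ratios: 16 / 8 = 2.0
This is a geometric sequence with common ratio r = 2.
Next term = 32 * 2 = 64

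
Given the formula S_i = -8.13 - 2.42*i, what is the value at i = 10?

S_10 = -8.13 + -2.42*10 = -8.13 + -24.2 = -32.33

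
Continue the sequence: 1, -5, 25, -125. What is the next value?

Ratios: -5 / 1 = -5.0
This is a geometric sequence with common ratio r = -5.
Next term = -125 * -5 = 625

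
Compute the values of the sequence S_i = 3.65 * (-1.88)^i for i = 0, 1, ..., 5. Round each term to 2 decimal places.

This is a geometric sequence.
i=0: S_0 = 3.65 * (-1.88)^0 = 3.65
i=1: S_1 = 3.65 * (-1.88)^1 ≈ -6.86
i=2: S_2 = 3.65 * (-1.88)^2 ≈ 12.9
i=3: S_3 = 3.65 * (-1.88)^3 ≈ -24.25
i=4: S_4 = 3.65 * (-1.88)^4 ≈ 45.6
i=5: S_5 = 3.65 * (-1.88)^5 ≈ -85.72
The first 6 terms are: [3.65, -6.86, 12.9, -24.25, 45.6, -85.72]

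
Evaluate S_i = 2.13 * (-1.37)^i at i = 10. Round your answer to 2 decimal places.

S_10 = 2.13 * (-1.37)^10 ≈ 2.13 * 23.2919 ≈ 49.61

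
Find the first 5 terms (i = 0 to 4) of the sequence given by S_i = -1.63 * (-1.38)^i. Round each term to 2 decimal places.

This is a geometric sequence.
i=0: S_0 = -1.63 * (-1.38)^0 = -1.63
i=1: S_1 = -1.63 * (-1.38)^1 ≈ 2.25
i=2: S_2 = -1.63 * (-1.38)^2 ≈ -3.1
i=3: S_3 = -1.63 * (-1.38)^3 ≈ 4.28
i=4: S_4 = -1.63 * (-1.38)^4 ≈ -5.91
The first 5 terms are: [-1.63, 2.25, -3.1, 4.28, -5.91]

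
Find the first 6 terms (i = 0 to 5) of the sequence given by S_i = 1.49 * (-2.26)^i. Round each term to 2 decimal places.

This is a geometric sequence.
i=0: S_0 = 1.49 * (-2.26)^0 = 1.49
i=1: S_1 = 1.49 * (-2.26)^1 ≈ -3.37
i=2: S_2 = 1.49 * (-2.26)^2 ≈ 7.61
i=3: S_3 = 1.49 * (-2.26)^3 ≈ -17.2
i=4: S_4 = 1.49 * (-2.26)^4 ≈ 38.87
i=5: S_5 = 1.49 * (-2.26)^5 ≈ -87.85
The first 6 terms are: [1.49, -3.37, 7.61, -17.2, 38.87, -87.85]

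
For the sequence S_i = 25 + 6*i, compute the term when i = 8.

S_8 = 25 + 6*8 = 25 + 48 = 73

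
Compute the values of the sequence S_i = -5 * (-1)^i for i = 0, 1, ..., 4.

This is a geometric sequence.
i=0: S_0 = -5 * (-1)^0 = -5
i=1: S_1 = -5 * (-1)^1 = 5
i=2: S_2 = -5 * (-1)^2 = -5
i=3: S_3 = -5 * (-1)^3 = 5
i=4: S_4 = -5 * (-1)^4 = -5
The first 5 terms are: [-5, 5, -5, 5, -5]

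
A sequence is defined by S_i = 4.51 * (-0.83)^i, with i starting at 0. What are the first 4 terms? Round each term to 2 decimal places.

This is a geometric sequence.
i=0: S_0 = 4.51 * (-0.83)^0 = 4.51
i=1: S_1 = 4.51 * (-0.83)^1 ≈ -3.74
i=2: S_2 = 4.51 * (-0.83)^2 ≈ 3.11
i=3: S_3 = 4.51 * (-0.83)^3 ≈ -2.58
The first 4 terms are: [4.51, -3.74, 3.11, -2.58]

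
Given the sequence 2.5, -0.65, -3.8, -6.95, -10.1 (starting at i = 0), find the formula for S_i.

Check differences: -0.65 - 2.5 = -3.15
-3.8 - -0.65 = -3.15
Common difference d = -3.15.
First term a = 2.5.
Formula: S_i = 2.50 - 3.15*i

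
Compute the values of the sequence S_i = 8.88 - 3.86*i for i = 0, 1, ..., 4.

This is an arithmetic sequence.
i=0: S_0 = 8.88 + -3.86*0 = 8.88
i=1: S_1 = 8.88 + -3.86*1 = 5.02
i=2: S_2 = 8.88 + -3.86*2 = 1.16
i=3: S_3 = 8.88 + -3.86*3 = -2.7
i=4: S_4 = 8.88 + -3.86*4 = -6.56
The first 5 terms are: [8.88, 5.02, 1.16, -2.7, -6.56]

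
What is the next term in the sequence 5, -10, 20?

Ratios: -10 / 5 = -2.0
This is a geometric sequence with common ratio r = -2.
Next term = 20 * -2 = -40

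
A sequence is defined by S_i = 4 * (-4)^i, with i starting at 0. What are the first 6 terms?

This is a geometric sequence.
i=0: S_0 = 4 * (-4)^0 = 4
i=1: S_1 = 4 * (-4)^1 = -16
i=2: S_2 = 4 * (-4)^2 = 64
i=3: S_3 = 4 * (-4)^3 = -256
i=4: S_4 = 4 * (-4)^4 = 1024
i=5: S_5 = 4 * (-4)^5 = -4096
The first 6 terms are: [4, -16, 64, -256, 1024, -4096]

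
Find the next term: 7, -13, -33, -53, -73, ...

Differences: -13 - 7 = -20
This is an arithmetic sequence with common difference d = -20.
Next term = -73 + -20 = -93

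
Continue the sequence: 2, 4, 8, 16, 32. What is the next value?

Ratios: 4 / 2 = 2.0
This is a geometric sequence with common ratio r = 2.
Next term = 32 * 2 = 64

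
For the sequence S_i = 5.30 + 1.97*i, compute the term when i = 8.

S_8 = 5.3 + 1.97*8 = 5.3 + 15.76 = 21.06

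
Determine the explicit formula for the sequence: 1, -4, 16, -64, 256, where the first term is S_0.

Check ratios: -4 / 1 = -4.0
Common ratio r = -4.
First term a = 1.
Formula: S_i = 1 * (-4)^i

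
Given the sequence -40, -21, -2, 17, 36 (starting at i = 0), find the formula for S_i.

Check differences: -21 - -40 = 19
-2 - -21 = 19
Common difference d = 19.
First term a = -40.
Formula: S_i = -40 + 19*i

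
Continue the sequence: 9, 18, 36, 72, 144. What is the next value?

Ratios: 18 / 9 = 2.0
This is a geometric sequence with common ratio r = 2.
Next term = 144 * 2 = 288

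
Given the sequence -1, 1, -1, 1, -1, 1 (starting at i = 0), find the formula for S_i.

Check ratios: 1 / -1 = -1.0
Common ratio r = -1.
First term a = -1.
Formula: S_i = -1 * (-1)^i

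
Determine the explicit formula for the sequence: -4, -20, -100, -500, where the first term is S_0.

Check ratios: -20 / -4 = 5.0
Common ratio r = 5.
First term a = -4.
Formula: S_i = -4 * 5^i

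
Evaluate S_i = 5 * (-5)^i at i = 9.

S_9 = 5 * (-5)^9 = 5 * -1953125 = -9765625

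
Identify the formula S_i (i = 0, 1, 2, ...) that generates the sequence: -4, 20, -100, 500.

Check ratios: 20 / -4 = -5.0
Common ratio r = -5.
First term a = -4.
Formula: S_i = -4 * (-5)^i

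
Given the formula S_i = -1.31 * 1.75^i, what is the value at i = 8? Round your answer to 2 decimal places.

S_8 = -1.31 * 1.75^8 ≈ -1.31 * 87.9639 ≈ -115.23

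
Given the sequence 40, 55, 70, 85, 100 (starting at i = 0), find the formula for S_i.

Check differences: 55 - 40 = 15
70 - 55 = 15
Common difference d = 15.
First term a = 40.
Formula: S_i = 40 + 15*i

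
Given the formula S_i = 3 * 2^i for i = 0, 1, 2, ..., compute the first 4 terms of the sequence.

This is a geometric sequence.
i=0: S_0 = 3 * 2^0 = 3
i=1: S_1 = 3 * 2^1 = 6
i=2: S_2 = 3 * 2^2 = 12
i=3: S_3 = 3 * 2^3 = 24
The first 4 terms are: [3, 6, 12, 24]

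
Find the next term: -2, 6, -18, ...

Ratios: 6 / -2 = -3.0
This is a geometric sequence with common ratio r = -3.
Next term = -18 * -3 = 54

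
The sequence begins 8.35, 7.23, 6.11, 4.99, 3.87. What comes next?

Differences: 7.23 - 8.35 = -1.12
This is an arithmetic sequence with common difference d = -1.12.
Next term = 3.87 + -1.12 = 2.75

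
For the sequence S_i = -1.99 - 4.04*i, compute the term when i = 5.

S_5 = -1.99 + -4.04*5 = -1.99 + -20.2 = -22.19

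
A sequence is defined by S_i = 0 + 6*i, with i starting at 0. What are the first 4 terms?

This is an arithmetic sequence.
i=0: S_0 = 0 + 6*0 = 0
i=1: S_1 = 0 + 6*1 = 6
i=2: S_2 = 0 + 6*2 = 12
i=3: S_3 = 0 + 6*3 = 18
The first 4 terms are: [0, 6, 12, 18]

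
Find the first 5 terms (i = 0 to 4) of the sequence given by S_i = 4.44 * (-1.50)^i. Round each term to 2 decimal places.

This is a geometric sequence.
i=0: S_0 = 4.44 * (-1.5)^0 = 4.44
i=1: S_1 = 4.44 * (-1.5)^1 = -6.66
i=2: S_2 = 4.44 * (-1.5)^2 = 9.99
i=3: S_3 = 4.44 * (-1.5)^3 ≈ -14.99
i=4: S_4 = 4.44 * (-1.5)^4 ≈ 22.48
The first 5 terms are: [4.44, -6.66, 9.99, -14.99, 22.48]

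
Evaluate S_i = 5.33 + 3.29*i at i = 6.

S_6 = 5.33 + 3.29*6 = 5.33 + 19.74 = 25.07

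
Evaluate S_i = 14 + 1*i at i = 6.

S_6 = 14 + 1*6 = 14 + 6 = 20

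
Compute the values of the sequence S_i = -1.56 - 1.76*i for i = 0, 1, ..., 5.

This is an arithmetic sequence.
i=0: S_0 = -1.56 + -1.76*0 = -1.56
i=1: S_1 = -1.56 + -1.76*1 = -3.32
i=2: S_2 = -1.56 + -1.76*2 = -5.08
i=3: S_3 = -1.56 + -1.76*3 = -6.84
i=4: S_4 = -1.56 + -1.76*4 = -8.6
i=5: S_5 = -1.56 + -1.76*5 = -10.36
The first 6 terms are: [-1.56, -3.32, -5.08, -6.84, -8.6, -10.36]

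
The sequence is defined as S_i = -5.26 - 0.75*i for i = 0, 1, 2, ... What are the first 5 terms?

This is an arithmetic sequence.
i=0: S_0 = -5.26 + -0.75*0 = -5.26
i=1: S_1 = -5.26 + -0.75*1 = -6.01
i=2: S_2 = -5.26 + -0.75*2 = -6.76
i=3: S_3 = -5.26 + -0.75*3 = -7.51
i=4: S_4 = -5.26 + -0.75*4 = -8.26
The first 5 terms are: [-5.26, -6.01, -6.76, -7.51, -8.26]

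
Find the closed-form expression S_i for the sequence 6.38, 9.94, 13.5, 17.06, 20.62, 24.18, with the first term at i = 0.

Check differences: 9.94 - 6.38 = 3.56
13.5 - 9.94 = 3.56
Common difference d = 3.56.
First term a = 6.38.
Formula: S_i = 6.38 + 3.56*i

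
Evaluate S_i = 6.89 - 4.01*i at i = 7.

S_7 = 6.89 + -4.01*7 = 6.89 + -28.07 = -21.18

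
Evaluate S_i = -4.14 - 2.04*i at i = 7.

S_7 = -4.14 + -2.04*7 = -4.14 + -14.28 = -18.42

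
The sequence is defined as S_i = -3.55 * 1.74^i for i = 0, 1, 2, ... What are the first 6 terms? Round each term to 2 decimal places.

This is a geometric sequence.
i=0: S_0 = -3.55 * 1.74^0 = -3.55
i=1: S_1 = -3.55 * 1.74^1 ≈ -6.18
i=2: S_2 = -3.55 * 1.74^2 ≈ -10.75
i=3: S_3 = -3.55 * 1.74^3 ≈ -18.7
i=4: S_4 = -3.55 * 1.74^4 ≈ -32.54
i=5: S_5 = -3.55 * 1.74^5 ≈ -56.62
The first 6 terms are: [-3.55, -6.18, -10.75, -18.7, -32.54, -56.62]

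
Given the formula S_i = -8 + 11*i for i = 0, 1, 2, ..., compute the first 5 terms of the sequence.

This is an arithmetic sequence.
i=0: S_0 = -8 + 11*0 = -8
i=1: S_1 = -8 + 11*1 = 3
i=2: S_2 = -8 + 11*2 = 14
i=3: S_3 = -8 + 11*3 = 25
i=4: S_4 = -8 + 11*4 = 36
The first 5 terms are: [-8, 3, 14, 25, 36]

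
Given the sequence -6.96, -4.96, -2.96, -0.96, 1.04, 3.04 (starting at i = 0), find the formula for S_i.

Check differences: -4.96 - -6.96 = 2.0
-2.96 - -4.96 = 2.0
Common difference d = 2.0.
First term a = -6.96.
Formula: S_i = -6.96 + 2.00*i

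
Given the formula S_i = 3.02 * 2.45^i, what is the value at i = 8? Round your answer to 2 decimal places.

S_8 = 3.02 * 2.45^8 ≈ 3.02 * 1298.1614 ≈ 3920.45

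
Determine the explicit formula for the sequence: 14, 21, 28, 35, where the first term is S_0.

Check differences: 21 - 14 = 7
28 - 21 = 7
Common difference d = 7.
First term a = 14.
Formula: S_i = 14 + 7*i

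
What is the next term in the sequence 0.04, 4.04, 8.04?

Differences: 4.04 - 0.04 = 4.0
This is an arithmetic sequence with common difference d = 4.0.
Next term = 8.04 + 4.0 = 12.04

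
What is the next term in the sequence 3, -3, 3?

Ratios: -3 / 3 = -1.0
This is a geometric sequence with common ratio r = -1.
Next term = 3 * -1 = -3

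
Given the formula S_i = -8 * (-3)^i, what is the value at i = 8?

S_8 = -8 * (-3)^8 = -8 * 6561 = -52488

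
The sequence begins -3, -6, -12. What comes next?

Ratios: -6 / -3 = 2.0
This is a geometric sequence with common ratio r = 2.
Next term = -12 * 2 = -24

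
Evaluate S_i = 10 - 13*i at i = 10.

S_10 = 10 + -13*10 = 10 + -130 = -120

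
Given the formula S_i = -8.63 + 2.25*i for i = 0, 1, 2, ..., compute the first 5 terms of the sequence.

This is an arithmetic sequence.
i=0: S_0 = -8.63 + 2.25*0 = -8.63
i=1: S_1 = -8.63 + 2.25*1 = -6.38
i=2: S_2 = -8.63 + 2.25*2 = -4.13
i=3: S_3 = -8.63 + 2.25*3 = -1.88
i=4: S_4 = -8.63 + 2.25*4 = 0.37
The first 5 terms are: [-8.63, -6.38, -4.13, -1.88, 0.37]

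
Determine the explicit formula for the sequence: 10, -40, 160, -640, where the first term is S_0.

Check ratios: -40 / 10 = -4.0
Common ratio r = -4.
First term a = 10.
Formula: S_i = 10 * (-4)^i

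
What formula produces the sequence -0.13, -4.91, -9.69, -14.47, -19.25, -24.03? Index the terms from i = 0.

Check differences: -4.91 - -0.13 = -4.78
-9.69 - -4.91 = -4.78
Common difference d = -4.78.
First term a = -0.13.
Formula: S_i = -0.13 - 4.78*i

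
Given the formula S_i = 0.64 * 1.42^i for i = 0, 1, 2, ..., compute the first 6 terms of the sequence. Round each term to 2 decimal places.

This is a geometric sequence.
i=0: S_0 = 0.64 * 1.42^0 = 0.64
i=1: S_1 = 0.64 * 1.42^1 ≈ 0.91
i=2: S_2 = 0.64 * 1.42^2 ≈ 1.29
i=3: S_3 = 0.64 * 1.42^3 ≈ 1.83
i=4: S_4 = 0.64 * 1.42^4 ≈ 2.6
i=5: S_5 = 0.64 * 1.42^5 ≈ 3.7
The first 6 terms are: [0.64, 0.91, 1.29, 1.83, 2.6, 3.7]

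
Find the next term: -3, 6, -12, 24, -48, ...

Ratios: 6 / -3 = -2.0
This is a geometric sequence with common ratio r = -2.
Next term = -48 * -2 = 96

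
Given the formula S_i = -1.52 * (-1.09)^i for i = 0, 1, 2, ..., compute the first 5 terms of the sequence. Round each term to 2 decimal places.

This is a geometric sequence.
i=0: S_0 = -1.52 * (-1.09)^0 = -1.52
i=1: S_1 = -1.52 * (-1.09)^1 ≈ 1.66
i=2: S_2 = -1.52 * (-1.09)^2 ≈ -1.81
i=3: S_3 = -1.52 * (-1.09)^3 ≈ 1.97
i=4: S_4 = -1.52 * (-1.09)^4 ≈ -2.15
The first 5 terms are: [-1.52, 1.66, -1.81, 1.97, -2.15]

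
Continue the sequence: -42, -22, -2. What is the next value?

Differences: -22 - -42 = 20
This is an arithmetic sequence with common difference d = 20.
Next term = -2 + 20 = 18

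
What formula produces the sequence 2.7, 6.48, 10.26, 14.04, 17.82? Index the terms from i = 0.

Check differences: 6.48 - 2.7 = 3.78
10.26 - 6.48 = 3.78
Common difference d = 3.78.
First term a = 2.7.
Formula: S_i = 2.70 + 3.78*i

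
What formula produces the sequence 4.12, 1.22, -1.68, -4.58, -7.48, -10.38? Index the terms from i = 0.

Check differences: 1.22 - 4.12 = -2.9
-1.68 - 1.22 = -2.9
Common difference d = -2.9.
First term a = 4.12.
Formula: S_i = 4.12 - 2.90*i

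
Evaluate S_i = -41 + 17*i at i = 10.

S_10 = -41 + 17*10 = -41 + 170 = 129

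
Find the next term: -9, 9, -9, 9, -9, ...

Ratios: 9 / -9 = -1.0
This is a geometric sequence with common ratio r = -1.
Next term = -9 * -1 = 9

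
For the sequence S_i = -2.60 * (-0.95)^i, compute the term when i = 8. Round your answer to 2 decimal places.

S_8 = -2.6 * (-0.95)^8 ≈ -2.6 * 0.6634 ≈ -1.72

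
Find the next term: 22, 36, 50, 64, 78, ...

Differences: 36 - 22 = 14
This is an arithmetic sequence with common difference d = 14.
Next term = 78 + 14 = 92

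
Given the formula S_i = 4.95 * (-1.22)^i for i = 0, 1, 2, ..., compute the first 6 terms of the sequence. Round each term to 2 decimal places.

This is a geometric sequence.
i=0: S_0 = 4.95 * (-1.22)^0 = 4.95
i=1: S_1 = 4.95 * (-1.22)^1 ≈ -6.04
i=2: S_2 = 4.95 * (-1.22)^2 ≈ 7.37
i=3: S_3 = 4.95 * (-1.22)^3 ≈ -8.99
i=4: S_4 = 4.95 * (-1.22)^4 ≈ 10.97
i=5: S_5 = 4.95 * (-1.22)^5 ≈ -13.38
The first 6 terms are: [4.95, -6.04, 7.37, -8.99, 10.97, -13.38]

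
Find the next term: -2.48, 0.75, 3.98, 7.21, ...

Differences: 0.75 - -2.48 = 3.23
This is an arithmetic sequence with common difference d = 3.23.
Next term = 7.21 + 3.23 = 10.44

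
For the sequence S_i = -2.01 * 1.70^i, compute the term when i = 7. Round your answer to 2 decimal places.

S_7 = -2.01 * 1.7^7 ≈ -2.01 * 41.0339 ≈ -82.48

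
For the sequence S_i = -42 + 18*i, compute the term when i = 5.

S_5 = -42 + 18*5 = -42 + 90 = 48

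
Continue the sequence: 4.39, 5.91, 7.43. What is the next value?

Differences: 5.91 - 4.39 = 1.52
This is an arithmetic sequence with common difference d = 1.52.
Next term = 7.43 + 1.52 = 8.95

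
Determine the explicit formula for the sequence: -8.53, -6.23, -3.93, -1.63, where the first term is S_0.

Check differences: -6.23 - -8.53 = 2.3
-3.93 - -6.23 = 2.3
Common difference d = 2.3.
First term a = -8.53.
Formula: S_i = -8.53 + 2.30*i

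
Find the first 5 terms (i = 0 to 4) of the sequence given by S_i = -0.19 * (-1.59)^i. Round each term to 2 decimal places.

This is a geometric sequence.
i=0: S_0 = -0.19 * (-1.59)^0 = -0.19
i=1: S_1 = -0.19 * (-1.59)^1 ≈ 0.3
i=2: S_2 = -0.19 * (-1.59)^2 ≈ -0.48
i=3: S_3 = -0.19 * (-1.59)^3 ≈ 0.76
i=4: S_4 = -0.19 * (-1.59)^4 ≈ -1.21
The first 5 terms are: [-0.19, 0.3, -0.48, 0.76, -1.21]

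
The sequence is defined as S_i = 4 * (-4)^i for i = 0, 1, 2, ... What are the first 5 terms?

This is a geometric sequence.
i=0: S_0 = 4 * (-4)^0 = 4
i=1: S_1 = 4 * (-4)^1 = -16
i=2: S_2 = 4 * (-4)^2 = 64
i=3: S_3 = 4 * (-4)^3 = -256
i=4: S_4 = 4 * (-4)^4 = 1024
The first 5 terms are: [4, -16, 64, -256, 1024]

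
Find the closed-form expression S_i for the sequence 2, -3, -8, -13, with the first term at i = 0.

Check differences: -3 - 2 = -5
-8 - -3 = -5
Common difference d = -5.
First term a = 2.
Formula: S_i = 2 - 5*i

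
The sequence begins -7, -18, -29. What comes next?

Differences: -18 - -7 = -11
This is an arithmetic sequence with common difference d = -11.
Next term = -29 + -11 = -40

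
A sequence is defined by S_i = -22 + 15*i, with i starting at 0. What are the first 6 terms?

This is an arithmetic sequence.
i=0: S_0 = -22 + 15*0 = -22
i=1: S_1 = -22 + 15*1 = -7
i=2: S_2 = -22 + 15*2 = 8
i=3: S_3 = -22 + 15*3 = 23
i=4: S_4 = -22 + 15*4 = 38
i=5: S_5 = -22 + 15*5 = 53
The first 6 terms are: [-22, -7, 8, 23, 38, 53]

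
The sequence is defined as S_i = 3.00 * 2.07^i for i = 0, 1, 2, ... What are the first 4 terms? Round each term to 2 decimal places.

This is a geometric sequence.
i=0: S_0 = 3.0 * 2.07^0 = 3.0
i=1: S_1 = 3.0 * 2.07^1 = 6.21
i=2: S_2 = 3.0 * 2.07^2 ≈ 12.85
i=3: S_3 = 3.0 * 2.07^3 ≈ 26.61
The first 4 terms are: [3.0, 6.21, 12.85, 26.61]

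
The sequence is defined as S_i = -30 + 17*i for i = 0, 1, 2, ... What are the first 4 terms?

This is an arithmetic sequence.
i=0: S_0 = -30 + 17*0 = -30
i=1: S_1 = -30 + 17*1 = -13
i=2: S_2 = -30 + 17*2 = 4
i=3: S_3 = -30 + 17*3 = 21
The first 4 terms are: [-30, -13, 4, 21]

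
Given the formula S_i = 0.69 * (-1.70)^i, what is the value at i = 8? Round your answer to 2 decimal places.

S_8 = 0.69 * (-1.7)^8 ≈ 0.69 * 69.7576 ≈ 48.13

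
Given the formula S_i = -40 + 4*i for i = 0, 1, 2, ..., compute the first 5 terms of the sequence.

This is an arithmetic sequence.
i=0: S_0 = -40 + 4*0 = -40
i=1: S_1 = -40 + 4*1 = -36
i=2: S_2 = -40 + 4*2 = -32
i=3: S_3 = -40 + 4*3 = -28
i=4: S_4 = -40 + 4*4 = -24
The first 5 terms are: [-40, -36, -32, -28, -24]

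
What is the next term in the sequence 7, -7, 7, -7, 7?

Ratios: -7 / 7 = -1.0
This is a geometric sequence with common ratio r = -1.
Next term = 7 * -1 = -7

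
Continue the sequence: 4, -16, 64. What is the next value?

Ratios: -16 / 4 = -4.0
This is a geometric sequence with common ratio r = -4.
Next term = 64 * -4 = -256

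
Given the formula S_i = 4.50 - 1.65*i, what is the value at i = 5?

S_5 = 4.5 + -1.65*5 = 4.5 + -8.25 = -3.75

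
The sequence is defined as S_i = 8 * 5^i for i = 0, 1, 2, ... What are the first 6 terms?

This is a geometric sequence.
i=0: S_0 = 8 * 5^0 = 8
i=1: S_1 = 8 * 5^1 = 40
i=2: S_2 = 8 * 5^2 = 200
i=3: S_3 = 8 * 5^3 = 1000
i=4: S_4 = 8 * 5^4 = 5000
i=5: S_5 = 8 * 5^5 = 25000
The first 6 terms are: [8, 40, 200, 1000, 5000, 25000]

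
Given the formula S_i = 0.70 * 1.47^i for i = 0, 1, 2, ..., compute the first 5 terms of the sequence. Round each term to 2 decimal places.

This is a geometric sequence.
i=0: S_0 = 0.7 * 1.47^0 = 0.7
i=1: S_1 = 0.7 * 1.47^1 ≈ 1.03
i=2: S_2 = 0.7 * 1.47^2 ≈ 1.51
i=3: S_3 = 0.7 * 1.47^3 ≈ 2.22
i=4: S_4 = 0.7 * 1.47^4 ≈ 3.27
The first 5 terms are: [0.7, 1.03, 1.51, 2.22, 3.27]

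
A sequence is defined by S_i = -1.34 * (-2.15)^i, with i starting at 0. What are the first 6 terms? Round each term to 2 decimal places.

This is a geometric sequence.
i=0: S_0 = -1.34 * (-2.15)^0 = -1.34
i=1: S_1 = -1.34 * (-2.15)^1 ≈ 2.88
i=2: S_2 = -1.34 * (-2.15)^2 ≈ -6.19
i=3: S_3 = -1.34 * (-2.15)^3 ≈ 13.32
i=4: S_4 = -1.34 * (-2.15)^4 ≈ -28.63
i=5: S_5 = -1.34 * (-2.15)^5 ≈ 61.56
The first 6 terms are: [-1.34, 2.88, -6.19, 13.32, -28.63, 61.56]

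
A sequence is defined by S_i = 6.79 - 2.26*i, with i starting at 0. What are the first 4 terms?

This is an arithmetic sequence.
i=0: S_0 = 6.79 + -2.26*0 = 6.79
i=1: S_1 = 6.79 + -2.26*1 = 4.53
i=2: S_2 = 6.79 + -2.26*2 = 2.27
i=3: S_3 = 6.79 + -2.26*3 = 0.01
The first 4 terms are: [6.79, 4.53, 2.27, 0.01]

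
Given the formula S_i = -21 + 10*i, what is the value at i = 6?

S_6 = -21 + 10*6 = -21 + 60 = 39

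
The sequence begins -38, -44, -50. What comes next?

Differences: -44 - -38 = -6
This is an arithmetic sequence with common difference d = -6.
Next term = -50 + -6 = -56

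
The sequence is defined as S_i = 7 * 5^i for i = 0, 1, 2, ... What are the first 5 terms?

This is a geometric sequence.
i=0: S_0 = 7 * 5^0 = 7
i=1: S_1 = 7 * 5^1 = 35
i=2: S_2 = 7 * 5^2 = 175
i=3: S_3 = 7 * 5^3 = 875
i=4: S_4 = 7 * 5^4 = 4375
The first 5 terms are: [7, 35, 175, 875, 4375]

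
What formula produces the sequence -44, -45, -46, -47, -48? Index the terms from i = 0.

Check differences: -45 - -44 = -1
-46 - -45 = -1
Common difference d = -1.
First term a = -44.
Formula: S_i = -44 - 1*i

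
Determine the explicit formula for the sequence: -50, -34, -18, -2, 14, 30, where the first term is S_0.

Check differences: -34 - -50 = 16
-18 - -34 = 16
Common difference d = 16.
First term a = -50.
Formula: S_i = -50 + 16*i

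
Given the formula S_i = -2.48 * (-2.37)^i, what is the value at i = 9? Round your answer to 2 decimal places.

S_9 = -2.48 * (-2.37)^9 ≈ -2.48 * -2359.039 ≈ 5850.42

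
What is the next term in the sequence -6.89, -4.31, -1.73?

Differences: -4.31 - -6.89 = 2.58
This is an arithmetic sequence with common difference d = 2.58.
Next term = -1.73 + 2.58 = 0.85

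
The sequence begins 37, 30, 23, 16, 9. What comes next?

Differences: 30 - 37 = -7
This is an arithmetic sequence with common difference d = -7.
Next term = 9 + -7 = 2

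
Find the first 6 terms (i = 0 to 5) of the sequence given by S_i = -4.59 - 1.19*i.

This is an arithmetic sequence.
i=0: S_0 = -4.59 + -1.19*0 = -4.59
i=1: S_1 = -4.59 + -1.19*1 = -5.78
i=2: S_2 = -4.59 + -1.19*2 = -6.97
i=3: S_3 = -4.59 + -1.19*3 = -8.16
i=4: S_4 = -4.59 + -1.19*4 = -9.35
i=5: S_5 = -4.59 + -1.19*5 = -10.54
The first 6 terms are: [-4.59, -5.78, -6.97, -8.16, -9.35, -10.54]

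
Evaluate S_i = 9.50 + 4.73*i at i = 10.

S_10 = 9.5 + 4.73*10 = 9.5 + 47.3 = 56.8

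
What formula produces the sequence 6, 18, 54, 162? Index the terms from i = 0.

Check ratios: 18 / 6 = 3.0
Common ratio r = 3.
First term a = 6.
Formula: S_i = 6 * 3^i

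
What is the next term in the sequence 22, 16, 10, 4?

Differences: 16 - 22 = -6
This is an arithmetic sequence with common difference d = -6.
Next term = 4 + -6 = -2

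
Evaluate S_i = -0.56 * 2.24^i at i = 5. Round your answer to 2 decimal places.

S_5 = -0.56 * 2.24^5 ≈ -0.56 * 56.3949 ≈ -31.58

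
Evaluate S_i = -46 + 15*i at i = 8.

S_8 = -46 + 15*8 = -46 + 120 = 74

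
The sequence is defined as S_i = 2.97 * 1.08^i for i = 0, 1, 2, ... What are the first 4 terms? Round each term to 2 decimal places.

This is a geometric sequence.
i=0: S_0 = 2.97 * 1.08^0 = 2.97
i=1: S_1 = 2.97 * 1.08^1 ≈ 3.21
i=2: S_2 = 2.97 * 1.08^2 ≈ 3.46
i=3: S_3 = 2.97 * 1.08^3 ≈ 3.74
The first 4 terms are: [2.97, 3.21, 3.46, 3.74]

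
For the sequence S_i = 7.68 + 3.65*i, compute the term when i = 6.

S_6 = 7.68 + 3.65*6 = 7.68 + 21.9 = 29.58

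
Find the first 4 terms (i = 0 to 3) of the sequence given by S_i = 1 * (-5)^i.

This is a geometric sequence.
i=0: S_0 = 1 * (-5)^0 = 1
i=1: S_1 = 1 * (-5)^1 = -5
i=2: S_2 = 1 * (-5)^2 = 25
i=3: S_3 = 1 * (-5)^3 = -125
The first 4 terms are: [1, -5, 25, -125]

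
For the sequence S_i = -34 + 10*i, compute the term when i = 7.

S_7 = -34 + 10*7 = -34 + 70 = 36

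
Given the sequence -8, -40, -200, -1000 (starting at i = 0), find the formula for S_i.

Check ratios: -40 / -8 = 5.0
Common ratio r = 5.
First term a = -8.
Formula: S_i = -8 * 5^i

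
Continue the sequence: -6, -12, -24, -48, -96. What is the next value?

Ratios: -12 / -6 = 2.0
This is a geometric sequence with common ratio r = 2.
Next term = -96 * 2 = -192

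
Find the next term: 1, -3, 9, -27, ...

Ratios: -3 / 1 = -3.0
This is a geometric sequence with common ratio r = -3.
Next term = -27 * -3 = 81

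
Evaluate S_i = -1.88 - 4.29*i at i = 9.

S_9 = -1.88 + -4.29*9 = -1.88 + -38.61 = -40.49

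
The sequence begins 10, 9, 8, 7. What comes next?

Differences: 9 - 10 = -1
This is an arithmetic sequence with common difference d = -1.
Next term = 7 + -1 = 6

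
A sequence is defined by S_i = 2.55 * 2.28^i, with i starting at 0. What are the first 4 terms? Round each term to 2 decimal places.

This is a geometric sequence.
i=0: S_0 = 2.55 * 2.28^0 = 2.55
i=1: S_1 = 2.55 * 2.28^1 ≈ 5.81
i=2: S_2 = 2.55 * 2.28^2 ≈ 13.26
i=3: S_3 = 2.55 * 2.28^3 ≈ 30.22
The first 4 terms are: [2.55, 5.81, 13.26, 30.22]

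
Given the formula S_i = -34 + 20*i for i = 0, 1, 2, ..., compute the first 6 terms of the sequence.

This is an arithmetic sequence.
i=0: S_0 = -34 + 20*0 = -34
i=1: S_1 = -34 + 20*1 = -14
i=2: S_2 = -34 + 20*2 = 6
i=3: S_3 = -34 + 20*3 = 26
i=4: S_4 = -34 + 20*4 = 46
i=5: S_5 = -34 + 20*5 = 66
The first 6 terms are: [-34, -14, 6, 26, 46, 66]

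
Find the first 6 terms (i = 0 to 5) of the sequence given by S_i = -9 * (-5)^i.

This is a geometric sequence.
i=0: S_0 = -9 * (-5)^0 = -9
i=1: S_1 = -9 * (-5)^1 = 45
i=2: S_2 = -9 * (-5)^2 = -225
i=3: S_3 = -9 * (-5)^3 = 1125
i=4: S_4 = -9 * (-5)^4 = -5625
i=5: S_5 = -9 * (-5)^5 = 28125
The first 6 terms are: [-9, 45, -225, 1125, -5625, 28125]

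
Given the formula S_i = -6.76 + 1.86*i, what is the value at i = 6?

S_6 = -6.76 + 1.86*6 = -6.76 + 11.16 = 4.4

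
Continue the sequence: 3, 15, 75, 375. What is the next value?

Ratios: 15 / 3 = 5.0
This is a geometric sequence with common ratio r = 5.
Next term = 375 * 5 = 1875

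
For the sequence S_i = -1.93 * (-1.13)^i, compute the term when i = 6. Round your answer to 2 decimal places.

S_6 = -1.93 * (-1.13)^6 ≈ -1.93 * 2.082 ≈ -4.02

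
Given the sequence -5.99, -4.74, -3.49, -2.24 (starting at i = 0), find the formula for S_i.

Check differences: -4.74 - -5.99 = 1.25
-3.49 - -4.74 = 1.25
Common difference d = 1.25.
First term a = -5.99.
Formula: S_i = -5.99 + 1.25*i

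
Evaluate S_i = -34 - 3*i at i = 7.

S_7 = -34 + -3*7 = -34 + -21 = -55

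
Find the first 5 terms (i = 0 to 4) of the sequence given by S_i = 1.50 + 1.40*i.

This is an arithmetic sequence.
i=0: S_0 = 1.5 + 1.4*0 = 1.5
i=1: S_1 = 1.5 + 1.4*1 = 2.9
i=2: S_2 = 1.5 + 1.4*2 = 4.3
i=3: S_3 = 1.5 + 1.4*3 = 5.7
i=4: S_4 = 1.5 + 1.4*4 = 7.1
The first 5 terms are: [1.5, 2.9, 4.3, 5.7, 7.1]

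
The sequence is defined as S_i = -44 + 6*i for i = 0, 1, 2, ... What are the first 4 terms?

This is an arithmetic sequence.
i=0: S_0 = -44 + 6*0 = -44
i=1: S_1 = -44 + 6*1 = -38
i=2: S_2 = -44 + 6*2 = -32
i=3: S_3 = -44 + 6*3 = -26
The first 4 terms are: [-44, -38, -32, -26]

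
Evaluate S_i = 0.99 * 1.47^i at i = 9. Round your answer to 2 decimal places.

S_9 = 0.99 * 1.47^9 ≈ 0.99 * 32.0521 ≈ 31.73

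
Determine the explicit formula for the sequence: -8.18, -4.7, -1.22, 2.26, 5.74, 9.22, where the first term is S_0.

Check differences: -4.7 - -8.18 = 3.48
-1.22 - -4.7 = 3.48
Common difference d = 3.48.
First term a = -8.18.
Formula: S_i = -8.18 + 3.48*i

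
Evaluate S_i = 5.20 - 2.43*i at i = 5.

S_5 = 5.2 + -2.43*5 = 5.2 + -12.15 = -6.95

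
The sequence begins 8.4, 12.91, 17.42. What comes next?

Differences: 12.91 - 8.4 = 4.51
This is an arithmetic sequence with common difference d = 4.51.
Next term = 17.42 + 4.51 = 21.93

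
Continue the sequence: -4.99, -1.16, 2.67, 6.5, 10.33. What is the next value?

Differences: -1.16 - -4.99 = 3.83
This is an arithmetic sequence with common difference d = 3.83.
Next term = 10.33 + 3.83 = 14.16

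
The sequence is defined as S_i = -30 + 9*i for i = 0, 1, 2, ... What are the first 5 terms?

This is an arithmetic sequence.
i=0: S_0 = -30 + 9*0 = -30
i=1: S_1 = -30 + 9*1 = -21
i=2: S_2 = -30 + 9*2 = -12
i=3: S_3 = -30 + 9*3 = -3
i=4: S_4 = -30 + 9*4 = 6
The first 5 terms are: [-30, -21, -12, -3, 6]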